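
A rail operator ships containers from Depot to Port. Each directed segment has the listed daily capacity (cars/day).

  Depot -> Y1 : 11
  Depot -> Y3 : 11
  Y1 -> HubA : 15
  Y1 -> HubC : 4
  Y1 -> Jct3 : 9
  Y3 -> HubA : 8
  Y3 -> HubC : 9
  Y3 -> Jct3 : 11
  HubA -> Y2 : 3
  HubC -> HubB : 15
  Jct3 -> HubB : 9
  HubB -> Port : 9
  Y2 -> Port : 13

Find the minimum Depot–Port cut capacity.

12

Augment Depot→Y1→HubA→Y2→Port: bottleneck 3, flow now 3.
Augment Depot→Y1→HubC→HubB→Port: bottleneck 4, flow now 7.
Augment Depot→Y1→Jct3→HubB→Port: bottleneck 4, flow now 11.
Augment Depot→Y3→HubC→HubB→Port: bottleneck 1, flow now 12.
No augmenting path remains; maximum flow = 12.
By max-flow min-cut, the minimum cut capacity equals the max flow.
In the residual graph, reachable from Depot: {Depot, Y1, Y3, HubA, HubC, Jct3, HubB}.
Min-cut edges: HubA→Y2 (3), HubB→Port (9); capacity 3 + 9 = 12.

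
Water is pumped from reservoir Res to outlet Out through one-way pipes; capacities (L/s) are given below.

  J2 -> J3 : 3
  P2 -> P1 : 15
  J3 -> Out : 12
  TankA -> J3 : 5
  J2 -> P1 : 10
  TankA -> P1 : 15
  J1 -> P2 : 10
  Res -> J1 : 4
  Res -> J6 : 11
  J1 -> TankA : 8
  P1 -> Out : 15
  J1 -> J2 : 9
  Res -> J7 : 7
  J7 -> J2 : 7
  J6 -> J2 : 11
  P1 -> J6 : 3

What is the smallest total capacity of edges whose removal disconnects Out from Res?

Augment Res→J7→J2→P1→Out: bottleneck 7, flow now 7.
Augment Res→J6→J2→P1→Out: bottleneck 3, flow now 10.
Augment Res→J6→J2→J3→Out: bottleneck 3, flow now 13.
Augment Res→J1→P2→P1→Out: bottleneck 4, flow now 17.
No augmenting path remains; maximum flow = 17.
By max-flow min-cut, the minimum cut capacity equals the max flow.
In the residual graph, reachable from Res: {Res, J7, J6, J2}.
Min-cut edges: Res→J1 (4), J2→P1 (10), J2→J3 (3); capacity 4 + 10 + 3 = 17.

17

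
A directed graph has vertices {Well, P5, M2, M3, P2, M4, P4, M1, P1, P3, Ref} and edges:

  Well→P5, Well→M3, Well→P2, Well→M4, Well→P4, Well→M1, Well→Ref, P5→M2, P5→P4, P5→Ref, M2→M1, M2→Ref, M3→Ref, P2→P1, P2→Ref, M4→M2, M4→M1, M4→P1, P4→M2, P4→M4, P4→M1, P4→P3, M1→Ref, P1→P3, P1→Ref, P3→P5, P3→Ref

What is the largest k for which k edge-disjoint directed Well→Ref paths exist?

7

Assign every edge capacity 1; by Menger, the answer equals the max flow.
Path Well→Ref (+1); total 1.
Path Well→P5→Ref (+1); total 2.
Path Well→M3→Ref (+1); total 3.
Path Well→P2→Ref (+1); total 4.
Path Well→M1→Ref (+1); total 5.
Path Well→M4→M2→Ref (+1); total 6.
Path Well→P4→P3→Ref (+1); total 7.
No residual Well→Ref path; max flow = 7.
Certifying cut of size 7: {Well→M1, Well→M3, Well→M4, Well→P2, Well→P4, Well→P5, Well→Ref}.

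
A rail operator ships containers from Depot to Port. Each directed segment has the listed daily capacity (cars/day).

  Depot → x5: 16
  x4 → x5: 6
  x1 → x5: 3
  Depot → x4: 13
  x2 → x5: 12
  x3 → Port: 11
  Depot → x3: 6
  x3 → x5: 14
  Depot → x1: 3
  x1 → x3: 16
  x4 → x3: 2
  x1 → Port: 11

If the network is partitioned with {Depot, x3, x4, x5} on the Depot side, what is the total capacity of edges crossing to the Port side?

14

Edges leaving {Depot, x3, x4, x5}: Depot→x1 (3), x3→Port (11).
Cut capacity = 3 + 11 = 14.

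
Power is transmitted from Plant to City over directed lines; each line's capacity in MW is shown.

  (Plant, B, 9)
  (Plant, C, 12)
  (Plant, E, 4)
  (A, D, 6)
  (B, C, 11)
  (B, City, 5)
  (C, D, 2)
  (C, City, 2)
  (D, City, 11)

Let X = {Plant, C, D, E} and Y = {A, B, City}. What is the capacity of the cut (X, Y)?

22

Edges leaving {Plant, C, D, E}: Plant→B (9), C→City (2), D→City (11).
Cut capacity = 9 + 2 + 11 = 22.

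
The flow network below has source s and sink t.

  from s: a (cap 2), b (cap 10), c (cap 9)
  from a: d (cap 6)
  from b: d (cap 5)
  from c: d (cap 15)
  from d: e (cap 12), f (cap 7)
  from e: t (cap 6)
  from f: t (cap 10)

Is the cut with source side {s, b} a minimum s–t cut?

No — its capacity is 16, but the minimum cut has capacity 13.

Given cut capacity: 2 + 9 + 5 = 16.
Augment s→a→d→e→t: bottleneck 2, flow now 2.
Augment s→b→d→e→t: bottleneck 4, flow now 6.
Augment s→b→d→f→t: bottleneck 1, flow now 7.
Augment s→c→d→f→t: bottleneck 6, flow now 13.
No augmenting path remains; maximum flow = 13.
In the residual graph, reachable from s: {s, a, b, c, d, e}.
Min-cut edges: d→f (7), e→t (6); capacity 7 + 6 = 13.
Cut capacity 16 exceeds the max flow 13, so it is not minimum.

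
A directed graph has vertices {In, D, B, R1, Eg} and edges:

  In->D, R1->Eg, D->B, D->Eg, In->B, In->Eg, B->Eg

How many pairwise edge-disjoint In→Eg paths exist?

Assign every edge capacity 1; by Menger, the answer equals the max flow.
Path In→Eg (+1); total 1.
Path In→D→Eg (+1); total 2.
Path In→B→Eg (+1); total 3.
No residual In→Eg path; max flow = 3.
Certifying cut of size 3: {In→B, In→D, In→Eg}.

3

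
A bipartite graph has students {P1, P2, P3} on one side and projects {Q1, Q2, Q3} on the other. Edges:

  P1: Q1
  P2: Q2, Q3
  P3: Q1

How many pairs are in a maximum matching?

Unit-capacity flow: source→left, listed edges, right→sink; max matching = max flow.
Augmenting path P1→Q1 (+1); matched 1.
Augmenting path P2→Q2 (+1); matched 2.
No augmenting path remains; maximum matching = 2.
König certificate: {P2, Q1} is a vertex cover of size 2 (every listed pair touches it), so no matching can be larger.

2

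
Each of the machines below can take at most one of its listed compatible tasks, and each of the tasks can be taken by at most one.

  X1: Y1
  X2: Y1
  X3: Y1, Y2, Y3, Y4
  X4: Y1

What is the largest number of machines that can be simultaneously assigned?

Unit-capacity flow: source→left, listed edges, right→sink; max matching = max flow.
Augmenting path X1→Y1 (+1); matched 1.
Augmenting path X3→Y2 (+1); matched 2.
No augmenting path remains; maximum matching = 2.
König certificate: {X3, Y1} is a vertex cover of size 2 (every listed pair touches it), so no matching can be larger.

2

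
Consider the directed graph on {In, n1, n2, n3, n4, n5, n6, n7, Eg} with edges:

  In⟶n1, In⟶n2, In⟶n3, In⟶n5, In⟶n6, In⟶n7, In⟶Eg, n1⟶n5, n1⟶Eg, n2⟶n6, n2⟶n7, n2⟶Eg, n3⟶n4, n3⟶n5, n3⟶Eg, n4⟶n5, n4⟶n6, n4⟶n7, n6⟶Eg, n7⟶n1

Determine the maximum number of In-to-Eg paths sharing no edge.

Assign every edge capacity 1; by Menger, the answer equals the max flow.
Path In→Eg (+1); total 1.
Path In→n1→Eg (+1); total 2.
Path In→n2→Eg (+1); total 3.
Path In→n3→Eg (+1); total 4.
Path In→n6→Eg (+1); total 5.
No residual In→Eg path; max flow = 5.
Certifying cut of size 5: {In→Eg, In→n2, In→n3, In→n6, n1→Eg}.

5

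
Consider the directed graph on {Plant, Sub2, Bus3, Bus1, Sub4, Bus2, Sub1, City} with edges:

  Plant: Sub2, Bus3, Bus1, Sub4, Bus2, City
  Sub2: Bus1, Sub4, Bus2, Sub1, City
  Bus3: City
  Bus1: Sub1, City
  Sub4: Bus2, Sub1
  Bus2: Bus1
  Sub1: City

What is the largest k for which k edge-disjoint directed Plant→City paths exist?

Assign every edge capacity 1; by Menger, the answer equals the max flow.
Path Plant→City (+1); total 1.
Path Plant→Sub2→City (+1); total 2.
Path Plant→Bus3→City (+1); total 3.
Path Plant→Bus1→City (+1); total 4.
Path Plant→Sub4→Sub1→City (+1); total 5.
No residual Plant→City path; max flow = 5.
Certifying cut of size 5: {Bus1→City, Plant→Bus3, Plant→City, Plant→Sub2, Sub1→City}.

5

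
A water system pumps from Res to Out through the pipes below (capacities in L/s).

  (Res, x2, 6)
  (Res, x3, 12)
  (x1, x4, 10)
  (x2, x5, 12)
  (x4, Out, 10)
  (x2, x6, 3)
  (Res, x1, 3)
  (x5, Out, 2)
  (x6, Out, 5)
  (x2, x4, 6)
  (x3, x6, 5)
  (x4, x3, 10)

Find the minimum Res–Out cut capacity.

Augment Res→x1→x4→Out: bottleneck 3, flow now 3.
Augment Res→x2→x4→Out: bottleneck 6, flow now 9.
Augment Res→x3→x6→Out: bottleneck 5, flow now 14.
No augmenting path remains; maximum flow = 14.
By max-flow min-cut, the minimum cut capacity equals the max flow.
In the residual graph, reachable from Res: {Res, x3}.
Min-cut edges: Res→x1 (3), Res→x2 (6), x3→x6 (5); capacity 3 + 6 + 5 = 14.

14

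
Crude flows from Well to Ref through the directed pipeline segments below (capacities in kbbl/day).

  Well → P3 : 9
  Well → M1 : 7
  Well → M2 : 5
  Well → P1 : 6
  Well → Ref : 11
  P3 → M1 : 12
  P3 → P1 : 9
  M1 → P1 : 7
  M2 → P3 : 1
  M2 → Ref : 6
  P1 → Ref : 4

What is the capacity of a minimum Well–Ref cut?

20

Augment Well→Ref: bottleneck 11, flow now 11.
Augment Well→M2→Ref: bottleneck 5, flow now 16.
Augment Well→P1→Ref: bottleneck 4, flow now 20.
No augmenting path remains; maximum flow = 20.
By max-flow min-cut, the minimum cut capacity equals the max flow.
In the residual graph, reachable from Well: {Well, P3, M1, P1}.
Min-cut edges: Well→M2 (5), Well→Ref (11), P1→Ref (4); capacity 5 + 11 + 4 = 20.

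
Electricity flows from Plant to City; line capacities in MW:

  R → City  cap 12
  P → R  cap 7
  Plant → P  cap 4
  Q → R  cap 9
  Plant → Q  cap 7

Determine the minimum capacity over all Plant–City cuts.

11

Augment Plant→P→R→City: bottleneck 4, flow now 4.
Augment Plant→Q→R→City: bottleneck 7, flow now 11.
No augmenting path remains; maximum flow = 11.
By max-flow min-cut, the minimum cut capacity equals the max flow.
In the residual graph, reachable from Plant: {Plant}.
Min-cut edges: Plant→P (4), Plant→Q (7); capacity 4 + 7 = 11.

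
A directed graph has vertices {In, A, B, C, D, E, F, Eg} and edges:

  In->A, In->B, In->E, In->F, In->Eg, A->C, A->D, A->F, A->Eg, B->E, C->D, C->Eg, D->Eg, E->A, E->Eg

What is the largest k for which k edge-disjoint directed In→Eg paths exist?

Assign every edge capacity 1; by Menger, the answer equals the max flow.
Path In→Eg (+1); total 1.
Path In→A→Eg (+1); total 2.
Path In→E→Eg (+1); total 3.
Path In→B→E→A→C→Eg (+1); total 4.
No residual In→Eg path; max flow = 4.
Certifying cut of size 4: {In→A, In→B, In→E, In→Eg}.

4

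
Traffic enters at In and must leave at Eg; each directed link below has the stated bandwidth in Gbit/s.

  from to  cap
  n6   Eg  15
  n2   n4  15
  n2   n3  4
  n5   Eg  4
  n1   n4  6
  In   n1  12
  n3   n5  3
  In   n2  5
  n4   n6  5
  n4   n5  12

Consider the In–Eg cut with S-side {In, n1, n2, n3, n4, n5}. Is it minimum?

Yes — it is a minimum cut (capacity 9).

Given cut capacity: 5 + 4 = 9.
Augment In→n1→n4→n5→Eg: bottleneck 4, flow now 4.
Augment In→n1→n4→n6→Eg: bottleneck 2, flow now 6.
Augment In→n2→n4→n6→Eg: bottleneck 3, flow now 9.
No augmenting path remains; maximum flow = 9.
Cut capacity 9 equals the max flow, so it is a minimum cut.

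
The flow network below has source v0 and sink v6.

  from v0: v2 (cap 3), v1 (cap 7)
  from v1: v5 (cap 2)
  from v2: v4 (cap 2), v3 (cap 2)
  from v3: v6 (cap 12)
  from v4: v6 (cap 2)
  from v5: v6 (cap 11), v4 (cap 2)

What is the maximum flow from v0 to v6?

Augment v0→v1→v5→v6: bottleneck 2, flow now 2.
Augment v0→v2→v3→v6: bottleneck 2, flow now 4.
Augment v0→v2→v4→v6: bottleneck 1, flow now 5.
No augmenting path remains; maximum flow = 5.
In the residual graph, reachable from v0: {v0, v1}.
Min-cut edges: v0→v2 (3), v1→v5 (2); capacity 3 + 2 = 5.
This cut is saturated, so no flow can exceed 5.

5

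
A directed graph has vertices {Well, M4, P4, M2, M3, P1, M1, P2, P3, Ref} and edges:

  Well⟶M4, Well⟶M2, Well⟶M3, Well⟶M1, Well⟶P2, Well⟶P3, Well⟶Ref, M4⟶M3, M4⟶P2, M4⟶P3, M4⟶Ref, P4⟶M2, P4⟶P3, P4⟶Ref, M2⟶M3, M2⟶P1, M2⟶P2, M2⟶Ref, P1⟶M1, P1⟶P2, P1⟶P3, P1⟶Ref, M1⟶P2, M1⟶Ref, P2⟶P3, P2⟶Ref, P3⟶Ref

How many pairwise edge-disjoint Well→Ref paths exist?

6

Assign every edge capacity 1; by Menger, the answer equals the max flow.
Path Well→Ref (+1); total 1.
Path Well→M4→Ref (+1); total 2.
Path Well→M2→Ref (+1); total 3.
Path Well→M1→Ref (+1); total 4.
Path Well→P2→Ref (+1); total 5.
Path Well→P3→Ref (+1); total 6.
No residual Well→Ref path; max flow = 6.
Certifying cut of size 6: {Well→M1, Well→M2, Well→M4, Well→P2, Well→P3, Well→Ref}.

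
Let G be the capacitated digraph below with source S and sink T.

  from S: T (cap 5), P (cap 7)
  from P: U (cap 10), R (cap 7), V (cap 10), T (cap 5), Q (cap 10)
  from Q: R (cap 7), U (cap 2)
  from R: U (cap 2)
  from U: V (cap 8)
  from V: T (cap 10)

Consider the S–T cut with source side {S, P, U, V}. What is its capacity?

37

Edges leaving {S, P, U, V}: S→T (5), P→Q (10), P→R (7), P→T (5), V→T (10).
Cut capacity = 5 + 10 + 7 + 5 + 10 = 37.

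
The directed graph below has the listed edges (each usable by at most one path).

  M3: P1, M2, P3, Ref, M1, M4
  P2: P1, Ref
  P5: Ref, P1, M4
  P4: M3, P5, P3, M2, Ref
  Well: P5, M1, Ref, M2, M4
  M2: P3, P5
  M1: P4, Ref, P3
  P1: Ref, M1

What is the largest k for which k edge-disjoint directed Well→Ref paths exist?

4

Assign every edge capacity 1; by Menger, the answer equals the max flow.
Path Well→Ref (+1); total 1.
Path Well→P5→Ref (+1); total 2.
Path Well→M1→Ref (+1); total 3.
Path Well→M2→P5→P1→Ref (+1); total 4.
No residual Well→Ref path; max flow = 4.
Certifying cut of size 4: {Well→M1, Well→M2, Well→P5, Well→Ref}.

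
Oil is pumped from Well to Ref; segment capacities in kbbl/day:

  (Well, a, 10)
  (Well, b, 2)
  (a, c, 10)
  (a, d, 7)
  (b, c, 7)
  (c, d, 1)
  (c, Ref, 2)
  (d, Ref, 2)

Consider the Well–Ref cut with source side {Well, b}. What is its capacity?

17

Edges leaving {Well, b}: Well→a (10), b→c (7).
Cut capacity = 10 + 7 = 17.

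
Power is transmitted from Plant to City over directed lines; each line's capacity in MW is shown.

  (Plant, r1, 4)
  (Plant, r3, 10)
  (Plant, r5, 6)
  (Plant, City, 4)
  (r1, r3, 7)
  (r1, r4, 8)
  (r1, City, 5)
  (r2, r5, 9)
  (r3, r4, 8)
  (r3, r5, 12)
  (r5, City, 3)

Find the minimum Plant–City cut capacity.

11

Augment Plant→City: bottleneck 4, flow now 4.
Augment Plant→r1→City: bottleneck 4, flow now 8.
Augment Plant→r5→City: bottleneck 3, flow now 11.
No augmenting path remains; maximum flow = 11.
By max-flow min-cut, the minimum cut capacity equals the max flow.
In the residual graph, reachable from Plant: {Plant, r3, r4, r5}.
Min-cut edges: Plant→r1 (4), Plant→City (4), r5→City (3); capacity 4 + 4 + 3 = 11.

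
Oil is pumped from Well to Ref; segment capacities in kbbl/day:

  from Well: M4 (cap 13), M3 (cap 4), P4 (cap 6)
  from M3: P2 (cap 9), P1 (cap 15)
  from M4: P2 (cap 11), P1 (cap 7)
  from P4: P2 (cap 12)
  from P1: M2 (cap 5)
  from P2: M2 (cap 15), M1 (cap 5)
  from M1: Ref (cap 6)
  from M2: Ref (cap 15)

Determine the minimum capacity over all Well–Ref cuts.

20

Augment Well→M3→P1→M2→Ref: bottleneck 4, flow now 4.
Augment Well→M4→P1→M2→Ref: bottleneck 1, flow now 5.
Augment Well→M4→P2→M1→Ref: bottleneck 5, flow now 10.
Augment Well→M4→P2→M2→Ref: bottleneck 6, flow now 16.
Augment Well→P4→P2→M2→Ref: bottleneck 4, flow now 20.
No augmenting path remains; maximum flow = 20.
By max-flow min-cut, the minimum cut capacity equals the max flow.
In the residual graph, reachable from Well: {Well, M3, M4, P4, P1, P2, M2}.
Min-cut edges: P2→M1 (5), M2→Ref (15); capacity 5 + 15 = 20.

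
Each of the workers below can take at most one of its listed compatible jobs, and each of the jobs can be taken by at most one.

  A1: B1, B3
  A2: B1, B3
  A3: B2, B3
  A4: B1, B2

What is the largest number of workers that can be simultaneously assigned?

Unit-capacity flow: source→left, listed edges, right→sink; max matching = max flow.
Augmenting path A1→B1 (+1); matched 1.
Augmenting path A2→B3 (+1); matched 2.
Augmenting path A3→B2 (+1); matched 3.
No augmenting path remains; maximum matching = 3.
König certificate: {B1, B2, B3} is a vertex cover of size 3 (every listed pair touches it), so no matching can be larger.

3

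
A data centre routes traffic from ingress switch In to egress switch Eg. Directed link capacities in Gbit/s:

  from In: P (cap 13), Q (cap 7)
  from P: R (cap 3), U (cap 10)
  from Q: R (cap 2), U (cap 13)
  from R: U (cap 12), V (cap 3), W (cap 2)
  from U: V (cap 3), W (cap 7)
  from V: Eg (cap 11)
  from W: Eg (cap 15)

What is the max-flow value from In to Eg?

15

Augment In→P→R→V→Eg: bottleneck 3, flow now 3.
Augment In→P→U→V→Eg: bottleneck 3, flow now 6.
Augment In→P→U→W→Eg: bottleneck 7, flow now 13.
Augment In→Q→R→W→Eg: bottleneck 2, flow now 15.
No augmenting path remains; maximum flow = 15.
In the residual graph, reachable from In: {In, P, Q, U}.
Min-cut edges: P→R (3), Q→R (2), U→V (3), U→W (7); capacity 3 + 2 + 3 + 7 = 15.
This cut is saturated, so no flow can exceed 15.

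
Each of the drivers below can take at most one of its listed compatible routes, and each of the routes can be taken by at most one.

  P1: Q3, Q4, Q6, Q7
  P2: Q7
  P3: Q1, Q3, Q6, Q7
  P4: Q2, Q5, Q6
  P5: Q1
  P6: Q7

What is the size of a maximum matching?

5

Unit-capacity flow: source→left, listed edges, right→sink; max matching = max flow.
Augmenting path P1→Q3 (+1); matched 1.
Augmenting path P2→Q7 (+1); matched 2.
Augmenting path P3→Q1 (+1); matched 3.
Augmenting path P4→Q2 (+1); matched 4.
Augmenting path P5→Q1→P3→Q6 (+1); matched 5.
No augmenting path remains; maximum matching = 5.
König certificate: {P1, P3, P4, P5, Q7} is a vertex cover of size 5 (every listed pair touches it), so no matching can be larger.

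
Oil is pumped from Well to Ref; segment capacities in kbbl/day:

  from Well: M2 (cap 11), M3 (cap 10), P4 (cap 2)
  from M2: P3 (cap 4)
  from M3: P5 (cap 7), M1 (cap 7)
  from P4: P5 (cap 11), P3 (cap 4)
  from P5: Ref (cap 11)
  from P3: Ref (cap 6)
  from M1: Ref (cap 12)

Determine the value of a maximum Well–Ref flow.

16

Augment Well→M2→P3→Ref: bottleneck 4, flow now 4.
Augment Well→M3→P5→Ref: bottleneck 7, flow now 11.
Augment Well→M3→M1→Ref: bottleneck 3, flow now 14.
Augment Well→P4→P5→Ref: bottleneck 2, flow now 16.
No augmenting path remains; maximum flow = 16.
In the residual graph, reachable from Well: {Well, M2}.
Min-cut edges: Well→M3 (10), Well→P4 (2), M2→P3 (4); capacity 10 + 2 + 4 = 16.
This cut is saturated, so no flow can exceed 16.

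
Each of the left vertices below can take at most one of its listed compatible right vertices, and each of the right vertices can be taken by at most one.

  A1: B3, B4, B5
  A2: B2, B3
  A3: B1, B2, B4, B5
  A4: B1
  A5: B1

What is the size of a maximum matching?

4

Unit-capacity flow: source→left, listed edges, right→sink; max matching = max flow.
Augmenting path A1→B3 (+1); matched 1.
Augmenting path A2→B2 (+1); matched 2.
Augmenting path A3→B1 (+1); matched 3.
Augmenting path A4→B1→A3→B4 (+1); matched 4.
No augmenting path remains; maximum matching = 4.
König certificate: {A1, A2, A3, B1} is a vertex cover of size 4 (every listed pair touches it), so no matching can be larger.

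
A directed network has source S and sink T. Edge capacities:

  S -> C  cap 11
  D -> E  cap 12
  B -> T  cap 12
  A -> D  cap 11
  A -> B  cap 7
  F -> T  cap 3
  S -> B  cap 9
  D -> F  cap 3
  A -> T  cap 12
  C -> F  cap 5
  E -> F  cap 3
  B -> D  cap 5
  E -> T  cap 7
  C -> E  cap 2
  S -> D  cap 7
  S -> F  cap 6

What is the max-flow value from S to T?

Augment S→B→T: bottleneck 9, flow now 9.
Augment S→F→T: bottleneck 3, flow now 12.
Augment S→C→E→T: bottleneck 2, flow now 14.
Augment S→D→E→T: bottleneck 5, flow now 19.
No augmenting path remains; maximum flow = 19.
In the residual graph, reachable from S: {S, C, D, E, F}.
Min-cut edges: S→B (9), E→T (7), F→T (3); capacity 9 + 7 + 3 = 19.
This cut is saturated, so no flow can exceed 19.

19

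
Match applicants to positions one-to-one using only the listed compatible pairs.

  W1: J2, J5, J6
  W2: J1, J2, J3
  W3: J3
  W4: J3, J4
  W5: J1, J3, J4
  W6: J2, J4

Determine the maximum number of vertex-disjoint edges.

Unit-capacity flow: source→left, listed edges, right→sink; max matching = max flow.
Augmenting path W1→J2 (+1); matched 1.
Augmenting path W2→J1 (+1); matched 2.
Augmenting path W3→J3 (+1); matched 3.
Augmenting path W4→J4 (+1); matched 4.
Augmenting path W6→J2→W1→J5 (+1); matched 5.
No augmenting path remains; maximum matching = 5.
König certificate: {W1, J1, J2, J3, J4} is a vertex cover of size 5 (every listed pair touches it), so no matching can be larger.

5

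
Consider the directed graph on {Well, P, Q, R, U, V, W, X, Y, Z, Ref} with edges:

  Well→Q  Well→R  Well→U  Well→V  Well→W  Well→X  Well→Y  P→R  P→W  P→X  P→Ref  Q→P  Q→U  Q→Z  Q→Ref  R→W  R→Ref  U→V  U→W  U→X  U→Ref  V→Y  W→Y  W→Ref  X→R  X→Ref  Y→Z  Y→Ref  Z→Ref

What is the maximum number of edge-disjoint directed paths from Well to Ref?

Assign every edge capacity 1; by Menger, the answer equals the max flow.
Path Well→Q→Ref (+1); total 1.
Path Well→R→Ref (+1); total 2.
Path Well→U→Ref (+1); total 3.
Path Well→W→Ref (+1); total 4.
Path Well→X→Ref (+1); total 5.
Path Well→Y→Ref (+1); total 6.
Path Well→V→Y→Z→Ref (+1); total 7.
No residual Well→Ref path; max flow = 7.
Certifying cut of size 7: {Well→Q, Well→R, Well→U, Well→V, Well→W, Well→X, Well→Y}.

7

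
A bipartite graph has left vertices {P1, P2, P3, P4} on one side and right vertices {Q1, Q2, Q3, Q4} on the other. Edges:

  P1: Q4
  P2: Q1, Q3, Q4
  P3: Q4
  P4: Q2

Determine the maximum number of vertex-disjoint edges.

3

Unit-capacity flow: source→left, listed edges, right→sink; max matching = max flow.
Augmenting path P1→Q4 (+1); matched 1.
Augmenting path P2→Q1 (+1); matched 2.
Augmenting path P4→Q2 (+1); matched 3.
No augmenting path remains; maximum matching = 3.
König certificate: {P2, P4, Q4} is a vertex cover of size 3 (every listed pair touches it), so no matching can be larger.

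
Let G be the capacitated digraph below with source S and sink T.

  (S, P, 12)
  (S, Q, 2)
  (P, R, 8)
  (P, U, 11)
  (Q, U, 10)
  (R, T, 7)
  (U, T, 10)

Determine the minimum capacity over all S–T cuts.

14

Augment S→P→R→T: bottleneck 7, flow now 7.
Augment S→P→U→T: bottleneck 5, flow now 12.
Augment S→Q→U→T: bottleneck 2, flow now 14.
No augmenting path remains; maximum flow = 14.
By max-flow min-cut, the minimum cut capacity equals the max flow.
In the residual graph, reachable from S: {S}.
Min-cut edges: S→P (12), S→Q (2); capacity 12 + 2 = 14.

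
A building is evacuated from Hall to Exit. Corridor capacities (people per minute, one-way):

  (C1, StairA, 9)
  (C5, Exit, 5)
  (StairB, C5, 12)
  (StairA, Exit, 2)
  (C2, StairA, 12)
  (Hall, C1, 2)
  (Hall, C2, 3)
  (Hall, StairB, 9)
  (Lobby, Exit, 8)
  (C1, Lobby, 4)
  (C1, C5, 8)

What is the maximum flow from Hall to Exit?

9

Augment Hall→C1→StairA→Exit: bottleneck 2, flow now 2.
Augment Hall→StairB→C5→Exit: bottleneck 5, flow now 7.
Augment Hall→C2→StairA→C1→Lobby→Exit: bottleneck 2, flow now 9. (uses reverse residual edge)
No augmenting path remains; maximum flow = 9.
In the residual graph, reachable from Hall: {Hall, StairB, C2, StairA, C5}.
Min-cut edges: Hall→C1 (2), StairA→Exit (2), C5→Exit (5); capacity 2 + 2 + 5 = 9.
This cut is saturated, so no flow can exceed 9.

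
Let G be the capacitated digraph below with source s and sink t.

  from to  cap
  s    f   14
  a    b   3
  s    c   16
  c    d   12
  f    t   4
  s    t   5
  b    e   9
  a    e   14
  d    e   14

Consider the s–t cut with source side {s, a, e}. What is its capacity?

Edges leaving {s, a, e}: s→c (16), s→f (14), s→t (5), a→b (3).
Cut capacity = 16 + 14 + 5 + 3 = 38.

38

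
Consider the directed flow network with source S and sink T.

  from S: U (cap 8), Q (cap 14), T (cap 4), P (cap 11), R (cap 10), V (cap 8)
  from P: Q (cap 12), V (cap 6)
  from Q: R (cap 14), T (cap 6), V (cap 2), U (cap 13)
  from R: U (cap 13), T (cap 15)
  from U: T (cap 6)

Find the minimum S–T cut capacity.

31

Augment S→T: bottleneck 4, flow now 4.
Augment S→Q→T: bottleneck 6, flow now 10.
Augment S→R→T: bottleneck 10, flow now 20.
Augment S→U→T: bottleneck 6, flow now 26.
Augment S→Q→R→T: bottleneck 5, flow now 31.
No augmenting path remains; maximum flow = 31.
By max-flow min-cut, the minimum cut capacity equals the max flow.
In the residual graph, reachable from S: {S, P, Q, R, U, V}.
Min-cut edges: S→T (4), Q→T (6), R→T (15), U→T (6); capacity 4 + 6 + 15 + 6 = 31.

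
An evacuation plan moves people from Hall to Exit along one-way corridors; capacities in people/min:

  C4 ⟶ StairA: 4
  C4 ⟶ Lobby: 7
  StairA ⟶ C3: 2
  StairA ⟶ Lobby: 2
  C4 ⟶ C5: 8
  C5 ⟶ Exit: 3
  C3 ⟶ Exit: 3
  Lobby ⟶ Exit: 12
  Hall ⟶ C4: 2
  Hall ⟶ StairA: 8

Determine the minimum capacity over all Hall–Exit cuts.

6

Augment Hall→C4→Lobby→Exit: bottleneck 2, flow now 2.
Augment Hall→StairA→Lobby→Exit: bottleneck 2, flow now 4.
Augment Hall→StairA→C3→Exit: bottleneck 2, flow now 6.
No augmenting path remains; maximum flow = 6.
By max-flow min-cut, the minimum cut capacity equals the max flow.
In the residual graph, reachable from Hall: {Hall, StairA}.
Min-cut edges: Hall→C4 (2), StairA→Lobby (2), StairA→C3 (2); capacity 2 + 2 + 2 = 6.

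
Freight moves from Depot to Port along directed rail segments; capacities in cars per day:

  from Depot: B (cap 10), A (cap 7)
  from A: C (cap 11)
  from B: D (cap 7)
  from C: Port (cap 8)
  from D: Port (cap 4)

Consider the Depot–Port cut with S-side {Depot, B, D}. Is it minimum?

Yes — it is a minimum cut (capacity 11).

Given cut capacity: 7 + 4 = 11.
Augment Depot→A→C→Port: bottleneck 7, flow now 7.
Augment Depot→B→D→Port: bottleneck 4, flow now 11.
No augmenting path remains; maximum flow = 11.
Cut capacity 11 equals the max flow, so it is a minimum cut.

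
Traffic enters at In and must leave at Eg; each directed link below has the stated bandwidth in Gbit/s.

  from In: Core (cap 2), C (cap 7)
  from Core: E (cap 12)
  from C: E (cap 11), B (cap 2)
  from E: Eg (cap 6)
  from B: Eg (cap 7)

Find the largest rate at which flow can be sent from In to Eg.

8

Augment In→Core→E→Eg: bottleneck 2, flow now 2.
Augment In→C→E→Eg: bottleneck 4, flow now 6.
Augment In→C→B→Eg: bottleneck 2, flow now 8.
No augmenting path remains; maximum flow = 8.
In the residual graph, reachable from In: {In, Core, C, E}.
Min-cut edges: C→B (2), E→Eg (6); capacity 2 + 6 = 8.
This cut is saturated, so no flow can exceed 8.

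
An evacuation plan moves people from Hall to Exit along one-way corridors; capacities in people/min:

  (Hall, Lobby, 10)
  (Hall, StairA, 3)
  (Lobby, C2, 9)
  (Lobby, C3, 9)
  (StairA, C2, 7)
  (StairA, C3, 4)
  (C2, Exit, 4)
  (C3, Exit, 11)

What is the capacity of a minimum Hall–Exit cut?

13

Augment Hall→Lobby→C2→Exit: bottleneck 4, flow now 4.
Augment Hall→Lobby→C3→Exit: bottleneck 6, flow now 10.
Augment Hall→StairA→C3→Exit: bottleneck 3, flow now 13.
No augmenting path remains; maximum flow = 13.
By max-flow min-cut, the minimum cut capacity equals the max flow.
In the residual graph, reachable from Hall: {Hall}.
Min-cut edges: Hall→Lobby (10), Hall→StairA (3); capacity 10 + 3 = 13.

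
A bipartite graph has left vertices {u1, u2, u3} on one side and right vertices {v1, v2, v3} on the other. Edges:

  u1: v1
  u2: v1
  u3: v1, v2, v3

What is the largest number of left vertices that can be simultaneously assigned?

2

Unit-capacity flow: source→left, listed edges, right→sink; max matching = max flow.
Augmenting path u1→v1 (+1); matched 1.
Augmenting path u3→v2 (+1); matched 2.
No augmenting path remains; maximum matching = 2.
König certificate: {u3, v1} is a vertex cover of size 2 (every listed pair touches it), so no matching can be larger.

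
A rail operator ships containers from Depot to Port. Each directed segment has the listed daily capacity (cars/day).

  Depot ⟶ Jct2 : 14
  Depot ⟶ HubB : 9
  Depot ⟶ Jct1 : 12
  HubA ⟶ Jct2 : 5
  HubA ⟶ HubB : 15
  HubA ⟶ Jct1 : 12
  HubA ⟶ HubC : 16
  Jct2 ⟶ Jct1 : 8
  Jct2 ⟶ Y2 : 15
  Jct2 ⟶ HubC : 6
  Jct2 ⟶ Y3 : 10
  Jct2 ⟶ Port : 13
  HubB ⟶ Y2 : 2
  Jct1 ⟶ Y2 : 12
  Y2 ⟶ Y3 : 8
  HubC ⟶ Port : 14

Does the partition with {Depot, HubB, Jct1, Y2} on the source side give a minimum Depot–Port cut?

No — its capacity is 22, but the minimum cut has capacity 14.

Given cut capacity: 14 + 8 = 22.
Augment Depot→Jct2→Port: bottleneck 13, flow now 13.
Augment Depot→Jct2→HubC→Port: bottleneck 1, flow now 14.
No augmenting path remains; maximum flow = 14.
In the residual graph, reachable from Depot: {Depot, HubB, Jct1, Y2, Y3}.
Min-cut edges: Depot→Jct2 (14); capacity 14 = 14.
Cut capacity 22 exceeds the max flow 14, so it is not minimum.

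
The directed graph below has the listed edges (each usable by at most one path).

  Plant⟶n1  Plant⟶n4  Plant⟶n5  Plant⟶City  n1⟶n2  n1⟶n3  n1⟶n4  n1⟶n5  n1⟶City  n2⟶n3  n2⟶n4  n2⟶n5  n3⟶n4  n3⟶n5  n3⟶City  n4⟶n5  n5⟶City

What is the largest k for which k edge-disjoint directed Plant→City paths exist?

Assign every edge capacity 1; by Menger, the answer equals the max flow.
Path Plant→City (+1); total 1.
Path Plant→n1→City (+1); total 2.
Path Plant→n5→City (+1); total 3.
No residual Plant→City path; max flow = 3.
Certifying cut of size 3: {Plant→City, Plant→n1, n5→City}.

3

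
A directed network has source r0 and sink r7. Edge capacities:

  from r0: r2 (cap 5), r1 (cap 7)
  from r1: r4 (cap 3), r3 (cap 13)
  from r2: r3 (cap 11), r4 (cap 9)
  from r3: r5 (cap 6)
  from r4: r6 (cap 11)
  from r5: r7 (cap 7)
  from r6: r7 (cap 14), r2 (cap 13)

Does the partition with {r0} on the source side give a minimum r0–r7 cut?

Given cut capacity: 7 + 5 = 12.
Augment r0→r1→r3→r5→r7: bottleneck 6, flow now 6.
Augment r0→r1→r4→r6→r7: bottleneck 1, flow now 7.
Augment r0→r2→r4→r6→r7: bottleneck 5, flow now 12.
No augmenting path remains; maximum flow = 12.
Cut capacity 12 equals the max flow, so it is a minimum cut.

Yes — it is a minimum cut (capacity 12).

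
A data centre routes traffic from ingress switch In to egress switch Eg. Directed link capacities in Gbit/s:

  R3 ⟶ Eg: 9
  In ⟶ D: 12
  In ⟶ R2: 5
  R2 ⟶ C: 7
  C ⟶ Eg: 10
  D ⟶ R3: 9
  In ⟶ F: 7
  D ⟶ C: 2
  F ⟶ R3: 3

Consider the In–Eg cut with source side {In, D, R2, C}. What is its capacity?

26

Edges leaving {In, D, R2, C}: In→F (7), D→R3 (9), C→Eg (10).
Cut capacity = 7 + 9 + 10 = 26.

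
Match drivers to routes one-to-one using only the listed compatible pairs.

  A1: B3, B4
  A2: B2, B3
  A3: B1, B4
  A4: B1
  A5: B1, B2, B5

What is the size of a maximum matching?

5

Unit-capacity flow: source→left, listed edges, right→sink; max matching = max flow.
Augmenting path A1→B3 (+1); matched 1.
Augmenting path A2→B2 (+1); matched 2.
Augmenting path A3→B1 (+1); matched 3.
Augmenting path A5→B5 (+1); matched 4.
Augmenting path A4→B1→A3→B4 (+1); matched 5.
No augmenting path remains; maximum matching = 5.
König certificate: {A1, A2, A3, A4, A5} is a vertex cover of size 5 (every listed pair touches it), so no matching can be larger.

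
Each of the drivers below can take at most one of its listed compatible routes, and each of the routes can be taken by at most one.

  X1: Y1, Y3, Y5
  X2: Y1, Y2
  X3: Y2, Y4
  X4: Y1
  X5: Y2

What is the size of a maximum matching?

Unit-capacity flow: source→left, listed edges, right→sink; max matching = max flow.
Augmenting path X1→Y1 (+1); matched 1.
Augmenting path X2→Y2 (+1); matched 2.
Augmenting path X3→Y4 (+1); matched 3.
Augmenting path X4→Y1→X1→Y3 (+1); matched 4.
No augmenting path remains; maximum matching = 4.
König certificate: {X1, X3, Y1, Y2} is a vertex cover of size 4 (every listed pair touches it), so no matching can be larger.

4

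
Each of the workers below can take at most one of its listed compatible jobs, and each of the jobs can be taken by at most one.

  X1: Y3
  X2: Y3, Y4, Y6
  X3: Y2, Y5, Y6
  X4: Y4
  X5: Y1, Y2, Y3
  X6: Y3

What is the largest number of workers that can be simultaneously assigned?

Unit-capacity flow: source→left, listed edges, right→sink; max matching = max flow.
Augmenting path X1→Y3 (+1); matched 1.
Augmenting path X2→Y4 (+1); matched 2.
Augmenting path X3→Y2 (+1); matched 3.
Augmenting path X5→Y1 (+1); matched 4.
Augmenting path X4→Y4→X2→Y6 (+1); matched 5.
No augmenting path remains; maximum matching = 5.
König certificate: {X2, X3, X4, X5, Y3} is a vertex cover of size 5 (every listed pair touches it), so no matching can be larger.

5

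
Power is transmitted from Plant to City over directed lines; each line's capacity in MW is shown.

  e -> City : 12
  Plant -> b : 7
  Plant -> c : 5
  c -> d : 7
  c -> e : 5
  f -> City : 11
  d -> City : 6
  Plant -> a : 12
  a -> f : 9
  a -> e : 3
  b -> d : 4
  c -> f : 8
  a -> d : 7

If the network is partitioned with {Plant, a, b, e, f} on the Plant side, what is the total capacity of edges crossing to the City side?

39

Edges leaving {Plant, a, b, e, f}: Plant→c (5), a→d (7), b→d (4), e→City (12), f→City (11).
Cut capacity = 5 + 7 + 4 + 12 + 11 = 39.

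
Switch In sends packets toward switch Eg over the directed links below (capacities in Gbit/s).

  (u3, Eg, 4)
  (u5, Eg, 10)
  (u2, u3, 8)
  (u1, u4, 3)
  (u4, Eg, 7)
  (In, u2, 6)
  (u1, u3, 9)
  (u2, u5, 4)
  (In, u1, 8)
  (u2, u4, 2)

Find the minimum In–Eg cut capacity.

13

Augment In→u1→u3→Eg: bottleneck 4, flow now 4.
Augment In→u1→u4→Eg: bottleneck 3, flow now 7.
Augment In→u2→u4→Eg: bottleneck 2, flow now 9.
Augment In→u2→u5→Eg: bottleneck 4, flow now 13.
No augmenting path remains; maximum flow = 13.
By max-flow min-cut, the minimum cut capacity equals the max flow.
In the residual graph, reachable from In: {In, u1, u3}.
Min-cut edges: In→u2 (6), u1→u4 (3), u3→Eg (4); capacity 6 + 3 + 4 = 13.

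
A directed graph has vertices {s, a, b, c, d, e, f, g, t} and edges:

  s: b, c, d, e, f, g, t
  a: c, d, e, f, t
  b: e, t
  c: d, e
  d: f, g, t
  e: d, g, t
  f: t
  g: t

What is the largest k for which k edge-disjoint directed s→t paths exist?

Assign every edge capacity 1; by Menger, the answer equals the max flow.
Path s→t (+1); total 1.
Path s→b→t (+1); total 2.
Path s→d→t (+1); total 3.
Path s→e→t (+1); total 4.
Path s→f→t (+1); total 5.
Path s→g→t (+1); total 6.
No residual s→t path; max flow = 6.
Certifying cut of size 6: {d→t, e→t, f→t, g→t, s→b, s→t}.

6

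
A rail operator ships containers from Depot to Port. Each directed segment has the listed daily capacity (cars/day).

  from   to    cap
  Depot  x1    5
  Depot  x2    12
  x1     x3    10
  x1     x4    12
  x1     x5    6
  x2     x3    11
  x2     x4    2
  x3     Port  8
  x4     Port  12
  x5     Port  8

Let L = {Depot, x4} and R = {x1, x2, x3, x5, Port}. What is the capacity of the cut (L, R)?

Edges leaving {Depot, x4}: Depot→x1 (5), Depot→x2 (12), x4→Port (12).
Cut capacity = 5 + 12 + 12 = 29.

29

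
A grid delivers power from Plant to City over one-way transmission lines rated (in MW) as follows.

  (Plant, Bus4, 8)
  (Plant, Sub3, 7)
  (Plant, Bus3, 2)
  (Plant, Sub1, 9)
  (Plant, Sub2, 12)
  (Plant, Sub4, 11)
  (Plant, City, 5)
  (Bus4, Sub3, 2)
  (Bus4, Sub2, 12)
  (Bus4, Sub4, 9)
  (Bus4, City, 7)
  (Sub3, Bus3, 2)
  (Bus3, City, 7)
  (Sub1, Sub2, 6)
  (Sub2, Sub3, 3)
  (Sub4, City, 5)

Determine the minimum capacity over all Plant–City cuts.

Augment Plant→City: bottleneck 5, flow now 5.
Augment Plant→Bus4→City: bottleneck 7, flow now 12.
Augment Plant→Bus3→City: bottleneck 2, flow now 14.
Augment Plant→Sub4→City: bottleneck 5, flow now 19.
Augment Plant→Sub3→Bus3→City: bottleneck 2, flow now 21.
No augmenting path remains; maximum flow = 21.
By max-flow min-cut, the minimum cut capacity equals the max flow.
In the residual graph, reachable from Plant: {Plant, Bus4, Sub3, Sub1, Sub2, Sub4}.
Min-cut edges: Plant→Bus3 (2), Plant→City (5), Bus4→City (7), Sub3→Bus3 (2), Sub4→City (5); capacity 2 + 5 + 7 + 2 + 5 = 21.

21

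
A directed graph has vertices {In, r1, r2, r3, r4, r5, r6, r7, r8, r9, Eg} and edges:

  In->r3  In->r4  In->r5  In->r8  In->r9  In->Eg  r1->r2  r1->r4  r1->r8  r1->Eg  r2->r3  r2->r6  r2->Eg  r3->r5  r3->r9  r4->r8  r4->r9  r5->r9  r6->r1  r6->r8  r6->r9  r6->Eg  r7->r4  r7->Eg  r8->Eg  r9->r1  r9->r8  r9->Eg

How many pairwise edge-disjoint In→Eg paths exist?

Assign every edge capacity 1; by Menger, the answer equals the max flow.
Path In→Eg (+1); total 1.
Path In→r8→Eg (+1); total 2.
Path In→r9→Eg (+1); total 3.
Path In→r3→r9→r1→Eg (+1); total 4.
No residual In→Eg path; max flow = 4.
Certifying cut of size 4: {In→Eg, r8→Eg, r9→Eg, r9→r1}.

4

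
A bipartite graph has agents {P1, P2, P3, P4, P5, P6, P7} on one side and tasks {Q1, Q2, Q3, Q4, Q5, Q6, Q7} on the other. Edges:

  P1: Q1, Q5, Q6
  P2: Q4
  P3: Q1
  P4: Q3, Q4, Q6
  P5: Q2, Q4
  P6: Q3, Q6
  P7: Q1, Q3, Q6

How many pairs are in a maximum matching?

6

Unit-capacity flow: source→left, listed edges, right→sink; max matching = max flow.
Augmenting path P1→Q1 (+1); matched 1.
Augmenting path P2→Q4 (+1); matched 2.
Augmenting path P4→Q3 (+1); matched 3.
Augmenting path P5→Q2 (+1); matched 4.
Augmenting path P6→Q6 (+1); matched 5.
Augmenting path P3→Q1→P1→Q5 (+1); matched 6.
No augmenting path remains; maximum matching = 6.
König certificate: {P1, P5, Q1, Q3, Q4, Q6} is a vertex cover of size 6 (every listed pair touches it), so no matching can be larger.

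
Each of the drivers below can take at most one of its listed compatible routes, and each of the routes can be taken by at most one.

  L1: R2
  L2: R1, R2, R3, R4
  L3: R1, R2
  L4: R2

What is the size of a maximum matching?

3

Unit-capacity flow: source→left, listed edges, right→sink; max matching = max flow.
Augmenting path L1→R2 (+1); matched 1.
Augmenting path L2→R1 (+1); matched 2.
Augmenting path L3→R1→L2→R3 (+1); matched 3.
No augmenting path remains; maximum matching = 3.
König certificate: {L2, L3, R2} is a vertex cover of size 3 (every listed pair touches it), so no matching can be larger.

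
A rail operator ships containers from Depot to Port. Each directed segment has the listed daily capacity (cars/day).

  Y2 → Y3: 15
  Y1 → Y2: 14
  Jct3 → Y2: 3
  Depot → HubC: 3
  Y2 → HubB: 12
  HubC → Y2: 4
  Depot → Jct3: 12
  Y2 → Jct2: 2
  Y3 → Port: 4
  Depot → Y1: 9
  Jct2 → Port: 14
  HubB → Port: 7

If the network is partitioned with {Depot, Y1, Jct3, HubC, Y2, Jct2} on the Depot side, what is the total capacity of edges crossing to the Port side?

Edges leaving {Depot, Y1, Jct3, HubC, Y2, Jct2}: Y2→HubB (12), Y2→Y3 (15), Jct2→Port (14).
Cut capacity = 12 + 15 + 14 = 41.

41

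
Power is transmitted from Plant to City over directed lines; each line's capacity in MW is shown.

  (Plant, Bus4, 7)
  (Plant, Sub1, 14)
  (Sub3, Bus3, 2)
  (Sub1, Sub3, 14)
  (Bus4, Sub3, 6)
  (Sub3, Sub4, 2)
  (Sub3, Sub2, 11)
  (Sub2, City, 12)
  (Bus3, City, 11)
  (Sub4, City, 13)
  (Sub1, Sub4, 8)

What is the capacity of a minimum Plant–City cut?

20

Augment Plant→Sub1→Sub4→City: bottleneck 8, flow now 8.
Augment Plant→Bus4→Sub3→Sub4→City: bottleneck 2, flow now 10.
Augment Plant→Bus4→Sub3→Bus3→City: bottleneck 2, flow now 12.
Augment Plant→Bus4→Sub3→Sub2→City: bottleneck 2, flow now 14.
Augment Plant→Sub1→Sub3→Sub2→City: bottleneck 6, flow now 20.
No augmenting path remains; maximum flow = 20.
By max-flow min-cut, the minimum cut capacity equals the max flow.
In the residual graph, reachable from Plant: {Plant, Bus4}.
Min-cut edges: Plant→Sub1 (14), Bus4→Sub3 (6); capacity 14 + 6 = 20.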